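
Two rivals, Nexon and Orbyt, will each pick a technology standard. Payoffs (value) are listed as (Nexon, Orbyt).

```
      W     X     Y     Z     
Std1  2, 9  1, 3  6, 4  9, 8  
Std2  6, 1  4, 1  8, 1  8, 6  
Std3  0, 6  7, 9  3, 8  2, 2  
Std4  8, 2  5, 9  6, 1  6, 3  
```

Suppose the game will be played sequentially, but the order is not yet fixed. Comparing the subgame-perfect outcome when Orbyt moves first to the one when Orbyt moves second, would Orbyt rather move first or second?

first

If Nexon leads: Orbyt's best replies are Std1→W, Std2→Z, Std3→X, Std4→X; Nexon's induced payoffs 2, 8, 7, 5; outcome (Std2, Z), payoffs (8, 6).
If Orbyt leads: Nexon's best replies are W→Std4, X→Std3, Y→Std2, Z→Std1; Orbyt's induced payoffs 2, 9, 1, 8; outcome (Std3, X), payoffs (7, 9).
Orbyt gets 9 moving first and 6 moving second, so Orbyt prefers to move first.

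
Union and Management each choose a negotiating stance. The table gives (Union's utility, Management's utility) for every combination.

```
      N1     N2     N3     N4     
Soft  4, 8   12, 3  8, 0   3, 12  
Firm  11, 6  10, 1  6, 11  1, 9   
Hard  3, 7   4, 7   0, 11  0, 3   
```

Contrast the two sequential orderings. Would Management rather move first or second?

first

If Union leads: Management's best replies are Soft→N4, Firm→N3, Hard→N3; Union's induced payoffs 3, 6, 0; outcome (Firm, N3), payoffs (6, 11).
If Management leads: Union's best replies are N1→Firm, N2→Soft, N3→Soft, N4→Soft; Management's induced payoffs 6, 3, 0, 12; outcome (Soft, N4), payoffs (3, 12).
Management gets 12 moving first and 11 moving second, so Management prefers to move first.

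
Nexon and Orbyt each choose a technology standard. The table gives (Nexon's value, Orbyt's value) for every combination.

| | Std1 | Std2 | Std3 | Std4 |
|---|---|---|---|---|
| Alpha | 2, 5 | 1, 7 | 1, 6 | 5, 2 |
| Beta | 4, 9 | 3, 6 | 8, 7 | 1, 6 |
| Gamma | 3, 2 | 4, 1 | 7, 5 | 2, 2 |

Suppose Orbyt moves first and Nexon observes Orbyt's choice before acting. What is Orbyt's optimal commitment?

Backward induction with Orbyt moving first.
- Std1: Nexon compares 2, 4, 3 and picks Beta; Orbyt would get 9.
- Std2: Nexon compares 1, 3, 4 and picks Gamma; Orbyt would get 1.
- Std3: Nexon compares 1, 8, 7 and picks Beta; Orbyt would get 7.
- Std4: Nexon compares 5, 1, 2 and picks Alpha; Orbyt would get 2.
Orbyt's induced payoffs are 9, 1, 7, 2, so Orbyt commits to Std1. Subgame-perfect outcome: (Beta, Std1) with payoffs (4, 9).

Std1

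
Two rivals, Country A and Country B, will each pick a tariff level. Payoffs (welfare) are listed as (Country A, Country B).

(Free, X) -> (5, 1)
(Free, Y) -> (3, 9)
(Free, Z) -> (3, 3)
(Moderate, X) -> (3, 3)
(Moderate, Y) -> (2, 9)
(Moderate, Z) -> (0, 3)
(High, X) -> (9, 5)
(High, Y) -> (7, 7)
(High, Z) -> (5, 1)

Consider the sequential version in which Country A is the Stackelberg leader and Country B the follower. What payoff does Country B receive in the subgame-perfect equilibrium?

Work backward from Country B's decision.
- Free: Country B compares 1, 9, 3 and picks Y; Country A would get 3.
- Moderate: Country B compares 3, 9, 3 and picks Y; Country A would get 2.
- High: Country B compares 5, 7, 1 and picks Y; Country A would get 7.
Country A's induced payoffs are 3, 2, 7, so Country A commits to High. Subgame-perfect outcome: (High, Y) with payoffs (7, 7).

7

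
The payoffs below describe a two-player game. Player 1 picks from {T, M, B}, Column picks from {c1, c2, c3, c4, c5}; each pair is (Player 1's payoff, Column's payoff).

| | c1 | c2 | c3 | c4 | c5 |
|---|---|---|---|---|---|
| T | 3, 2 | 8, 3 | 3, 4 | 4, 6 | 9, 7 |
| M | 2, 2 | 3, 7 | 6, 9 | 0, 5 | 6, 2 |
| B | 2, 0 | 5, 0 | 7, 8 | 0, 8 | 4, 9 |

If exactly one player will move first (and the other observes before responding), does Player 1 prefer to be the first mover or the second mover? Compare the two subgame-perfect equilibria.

If Player 1 leads: Column's best replies are T→c5, M→c3, B→c5; Player 1's induced payoffs 9, 6, 4; outcome (T, c5), payoffs (9, 7).
If Column leads: Player 1's best replies are c1→T, c2→T, c3→B, c4→T, c5→T; Column's induced payoffs 2, 3, 8, 6, 7; outcome (B, c3), payoffs (7, 8).
Player 1 gets 9 moving first and 7 moving second, so Player 1 prefers to move first.

first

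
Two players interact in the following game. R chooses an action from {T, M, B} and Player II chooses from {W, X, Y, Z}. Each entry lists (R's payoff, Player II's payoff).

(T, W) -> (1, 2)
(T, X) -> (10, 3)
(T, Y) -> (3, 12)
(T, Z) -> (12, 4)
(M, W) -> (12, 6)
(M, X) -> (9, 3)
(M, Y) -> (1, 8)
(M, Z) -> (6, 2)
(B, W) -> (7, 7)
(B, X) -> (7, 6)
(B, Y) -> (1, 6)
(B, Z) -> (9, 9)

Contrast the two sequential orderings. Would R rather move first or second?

If R leads: Player II's best replies are T→Y, M→Y, B→Z; R's induced payoffs 3, 1, 9; outcome (B, Z), payoffs (9, 9).
If Player II leads: R's best replies are W→M, X→T, Y→T, Z→T; Player II's induced payoffs 6, 3, 12, 4; outcome (T, Y), payoffs (3, 12).
R gets 9 moving first and 3 moving second, so R prefers to move first.

first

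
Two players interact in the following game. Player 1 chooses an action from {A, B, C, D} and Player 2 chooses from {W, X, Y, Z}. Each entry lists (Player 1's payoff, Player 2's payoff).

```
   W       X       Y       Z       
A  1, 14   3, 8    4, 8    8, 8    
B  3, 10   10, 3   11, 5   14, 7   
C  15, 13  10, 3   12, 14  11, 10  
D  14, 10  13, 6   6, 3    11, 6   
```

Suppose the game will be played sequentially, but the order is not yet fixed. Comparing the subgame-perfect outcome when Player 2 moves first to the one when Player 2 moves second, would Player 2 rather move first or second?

first

If Player 1 leads: Player 2's best replies are A→W, B→W, C→Y, D→W; Player 1's induced payoffs 1, 3, 12, 14; outcome (D, W), payoffs (14, 10).
If Player 2 leads: Player 1's best replies are W→C, X→D, Y→C, Z→B; Player 2's induced payoffs 13, 6, 14, 7; outcome (C, Y), payoffs (12, 14).
Player 2 gets 14 moving first and 10 moving second, so Player 2 prefers to move first.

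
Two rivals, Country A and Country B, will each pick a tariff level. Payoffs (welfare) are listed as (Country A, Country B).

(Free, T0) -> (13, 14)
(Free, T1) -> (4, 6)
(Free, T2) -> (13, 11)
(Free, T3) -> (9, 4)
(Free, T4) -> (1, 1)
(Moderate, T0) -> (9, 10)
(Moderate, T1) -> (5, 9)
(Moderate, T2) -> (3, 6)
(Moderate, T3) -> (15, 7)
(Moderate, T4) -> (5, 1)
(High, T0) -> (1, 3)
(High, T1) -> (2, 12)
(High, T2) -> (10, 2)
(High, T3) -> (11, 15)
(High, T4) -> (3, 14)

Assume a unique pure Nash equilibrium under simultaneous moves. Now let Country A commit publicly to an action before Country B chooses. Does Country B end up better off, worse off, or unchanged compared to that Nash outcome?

unchanged

Solve by backward induction (Country A leads).
- Free: Country B compares 14, 6, 11, 4, 1 and picks T0; Country A would get 13.
- Moderate: Country B compares 10, 9, 6, 7, 1 and picks T0; Country A would get 9.
- High: Country B compares 3, 12, 2, 15, 14 and picks T3; Country A would get 11.
Among 13, 9, 11, the best is 13 at Free. Subgame-perfect outcome: (Free, T0) with payoffs (13, 14).
For the simultaneous game, intersect best replies.
Country A's best replies: T0→Free; T1→Moderate; T2→Free; T3→Moderate; T4→Moderate.
Country B's best replies: Free→T0; Moderate→T0; High→T3.
The unique mutual best reply is (Free, T0), giving (13, 14).
Country B earns 14 sequentially versus 14 at the Nash outcome: unchanged.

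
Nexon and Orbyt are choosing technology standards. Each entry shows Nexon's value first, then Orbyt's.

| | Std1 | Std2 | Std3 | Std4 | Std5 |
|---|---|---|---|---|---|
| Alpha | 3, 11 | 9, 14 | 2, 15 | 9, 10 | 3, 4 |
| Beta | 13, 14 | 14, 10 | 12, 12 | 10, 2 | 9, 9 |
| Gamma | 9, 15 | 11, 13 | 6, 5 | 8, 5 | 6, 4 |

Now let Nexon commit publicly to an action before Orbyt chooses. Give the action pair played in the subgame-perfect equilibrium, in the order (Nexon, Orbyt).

Solve by backward induction (Nexon leads).
- Alpha: Orbyt compares 11, 14, 15, 10, 4 and picks Std3; Nexon would get 2.
- Beta: Orbyt compares 14, 10, 12, 2, 9 and picks Std1; Nexon would get 13.
- Gamma: Orbyt compares 15, 13, 5, 5, 4 and picks Std1; Nexon would get 9.
Among 2, 13, 9, the best is 13 at Beta. Subgame-perfect outcome: (Beta, Std1) with payoffs (13, 14).

(Beta, Std1)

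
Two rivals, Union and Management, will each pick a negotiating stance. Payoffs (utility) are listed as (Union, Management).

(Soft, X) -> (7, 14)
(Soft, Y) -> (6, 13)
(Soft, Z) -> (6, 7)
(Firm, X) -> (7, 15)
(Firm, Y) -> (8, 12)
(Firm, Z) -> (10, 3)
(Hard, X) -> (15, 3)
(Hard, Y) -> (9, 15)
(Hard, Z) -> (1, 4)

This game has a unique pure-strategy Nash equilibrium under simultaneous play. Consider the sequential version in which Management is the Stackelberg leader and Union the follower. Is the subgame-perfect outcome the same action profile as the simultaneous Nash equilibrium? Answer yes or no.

Solve by backward induction (Management leads).
- X: Union compares 7, 7, 15 and picks Hard; Management would get 3.
- Y: Union compares 6, 8, 9 and picks Hard; Management would get 15.
- Z: Union compares 6, 10, 1 and picks Firm; Management would get 3.
Management's induced payoffs are 3, 15, 3, so Management commits to Y. Subgame-perfect outcome: (Hard, Y) with payoffs (9, 15).
Under simultaneous play:
Union's best replies: X→Hard; Y→Hard; Z→Firm.
Management's best replies: Soft→X; Firm→X; Hard→Y.
The unique mutual best reply is (Hard, Y), giving (9, 15).
Sequential outcome (Hard, Y) coincides with the Nash profile (Hard, Y).

yes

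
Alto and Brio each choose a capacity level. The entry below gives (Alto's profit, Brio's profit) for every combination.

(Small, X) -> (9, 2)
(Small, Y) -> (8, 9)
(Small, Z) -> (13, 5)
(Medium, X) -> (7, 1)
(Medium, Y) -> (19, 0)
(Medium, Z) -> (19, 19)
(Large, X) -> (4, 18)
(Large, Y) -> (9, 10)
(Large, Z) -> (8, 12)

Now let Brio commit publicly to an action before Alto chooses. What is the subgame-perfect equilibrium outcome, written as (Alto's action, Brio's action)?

(Medium, Z)

Alto best-responds to each possible Brio move:
- X: Alto compares 9, 7, 4 and picks Small; Brio would get 2.
- Y: Alto compares 8, 19, 9 and picks Medium; Brio would get 0.
- Z: Alto compares 13, 19, 8 and picks Medium; Brio would get 19.
Brio's induced payoffs are 2, 0, 19, so Brio commits to Z. Subgame-perfect outcome: (Medium, Z) with payoffs (19, 19).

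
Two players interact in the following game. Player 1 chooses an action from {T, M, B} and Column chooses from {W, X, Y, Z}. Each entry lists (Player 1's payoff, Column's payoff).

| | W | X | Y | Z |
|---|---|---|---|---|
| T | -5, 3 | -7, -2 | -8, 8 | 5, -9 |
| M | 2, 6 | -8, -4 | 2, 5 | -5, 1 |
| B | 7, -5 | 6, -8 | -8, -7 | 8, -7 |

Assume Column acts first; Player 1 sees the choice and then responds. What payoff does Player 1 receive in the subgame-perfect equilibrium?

2

Backward induction with Column moving first.
- W: Player 1 compares -5, 2, 7 and picks B; Column would get -5.
- X: Player 1 compares -7, -8, 6 and picks B; Column would get -8.
- Y: Player 1 compares -8, 2, -8 and picks M; Column would get 5.
- Z: Player 1 compares 5, -5, 8 and picks B; Column would get -7.
Column's induced payoffs are -5, -8, 5, -7, so Column commits to Y. Subgame-perfect outcome: (M, Y) with payoffs (2, 5).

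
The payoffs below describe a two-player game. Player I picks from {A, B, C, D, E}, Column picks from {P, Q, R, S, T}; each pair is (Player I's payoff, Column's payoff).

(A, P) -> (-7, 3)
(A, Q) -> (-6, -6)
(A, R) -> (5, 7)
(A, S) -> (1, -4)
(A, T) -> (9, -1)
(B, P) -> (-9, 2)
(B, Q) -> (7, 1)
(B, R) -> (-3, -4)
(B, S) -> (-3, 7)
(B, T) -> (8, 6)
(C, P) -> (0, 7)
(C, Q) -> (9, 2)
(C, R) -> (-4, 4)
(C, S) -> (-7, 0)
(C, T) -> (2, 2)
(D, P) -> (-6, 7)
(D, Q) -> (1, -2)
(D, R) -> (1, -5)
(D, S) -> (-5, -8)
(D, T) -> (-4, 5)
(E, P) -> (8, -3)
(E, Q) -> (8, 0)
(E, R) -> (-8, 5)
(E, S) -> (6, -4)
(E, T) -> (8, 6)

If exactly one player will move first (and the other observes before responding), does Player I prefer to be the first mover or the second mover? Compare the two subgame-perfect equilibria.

If Player I leads: Column's best replies are A→R, B→S, C→P, D→P, E→T; Player I's induced payoffs 5, -3, 0, -6, 8; outcome (E, T), payoffs (8, 6).
If Column leads: Player I's best replies are P→E, Q→C, R→A, S→E, T→A; Column's induced payoffs -3, 2, 7, -4, -1; outcome (A, R), payoffs (5, 7).
Player I gets 8 moving first and 5 moving second, so Player I prefers to move first.

first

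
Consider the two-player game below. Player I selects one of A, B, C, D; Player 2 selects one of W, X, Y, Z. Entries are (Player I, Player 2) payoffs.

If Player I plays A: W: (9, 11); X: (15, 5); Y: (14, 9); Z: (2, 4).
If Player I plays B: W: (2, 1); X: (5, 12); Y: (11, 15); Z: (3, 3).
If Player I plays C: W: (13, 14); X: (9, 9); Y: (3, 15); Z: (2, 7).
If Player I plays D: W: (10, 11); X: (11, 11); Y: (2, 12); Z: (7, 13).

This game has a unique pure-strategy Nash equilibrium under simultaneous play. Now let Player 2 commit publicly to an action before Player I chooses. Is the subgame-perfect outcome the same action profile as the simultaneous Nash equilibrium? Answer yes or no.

Solve by backward induction (Player 2 leads).
- W → Player I plays C (best of 9, 2, 13, 10); Player 2 gets 14.
- X → Player I plays A (best of 15, 5, 9, 11); Player 2 gets 5.
- Y → Player I plays A (best of 14, 11, 3, 2); Player 2 gets 9.
- Z → Player I plays D (best of 2, 3, 2, 7); Player 2 gets 13.
Among 14, 5, 9, 13, the best is 14 at W. Subgame-perfect outcome: (C, W) with payoffs (13, 14).
For the simultaneous game, intersect best replies.
Player I's best replies: W→C; X→A; Y→A; Z→D.
Player 2's best replies: A→W; B→Y; C→Y; D→Z.
The unique mutual best reply is (D, Z), giving (7, 13).
Sequential outcome (C, W) differs from the Nash profile (D, Z).

no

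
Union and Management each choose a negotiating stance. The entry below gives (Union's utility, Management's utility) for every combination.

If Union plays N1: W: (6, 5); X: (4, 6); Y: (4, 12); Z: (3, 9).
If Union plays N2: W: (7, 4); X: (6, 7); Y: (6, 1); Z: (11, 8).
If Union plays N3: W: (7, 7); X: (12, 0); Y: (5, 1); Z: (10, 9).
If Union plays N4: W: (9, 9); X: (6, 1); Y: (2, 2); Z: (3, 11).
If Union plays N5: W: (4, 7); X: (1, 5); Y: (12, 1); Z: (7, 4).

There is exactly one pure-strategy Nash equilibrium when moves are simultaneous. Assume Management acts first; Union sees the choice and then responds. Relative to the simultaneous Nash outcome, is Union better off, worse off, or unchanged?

Solve by backward induction (Management leads).
- W: BR = N4, leader payoff 9.
- X: BR = N3, leader payoff 0.
- Y: BR = N5, leader payoff 1.
- Z: BR = N2, leader payoff 8.
Management's induced payoffs are 9, 0, 1, 8, so Management commits to W. Subgame-perfect outcome: (N4, W) with payoffs (9, 9).
Now find the simultaneous Nash equilibrium.
Union's best replies: W→N4; X→N3; Y→N5; Z→N2.
Management's best replies: N1→Y; N2→Z; N3→Z; N4→Z; N5→W.
Only (N2, Z) has each player best-responding; Nash payoffs (11, 8).
Union earns 9 sequentially versus 11 at the Nash outcome: worse off.

worse off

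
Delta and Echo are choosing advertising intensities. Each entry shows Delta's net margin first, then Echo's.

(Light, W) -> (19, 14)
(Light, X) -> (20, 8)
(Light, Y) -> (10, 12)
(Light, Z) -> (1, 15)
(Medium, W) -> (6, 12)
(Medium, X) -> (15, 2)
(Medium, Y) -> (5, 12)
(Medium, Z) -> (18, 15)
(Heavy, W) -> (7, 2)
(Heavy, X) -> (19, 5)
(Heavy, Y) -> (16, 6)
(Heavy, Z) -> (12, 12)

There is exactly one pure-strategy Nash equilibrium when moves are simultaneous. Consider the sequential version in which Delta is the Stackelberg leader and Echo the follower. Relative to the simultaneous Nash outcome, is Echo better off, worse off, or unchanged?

Solve by backward induction (Delta leads).
- Light: BR = Z, leader payoff 1.
- Medium: BR = Z, leader payoff 18.
- Heavy: BR = Z, leader payoff 12.
Among 1, 18, 12, the best is 18 at Medium. Subgame-perfect outcome: (Medium, Z) with payoffs (18, 15).
Under simultaneous play:
Delta's best replies: W→Light; X→Light; Y→Heavy; Z→Medium.
Echo's best replies: Light→Z; Medium→Z; Heavy→Z.
Only (Medium, Z) has each player best-responding; Nash payoffs (18, 15).
Echo earns 15 sequentially versus 15 at the Nash outcome: unchanged.

unchanged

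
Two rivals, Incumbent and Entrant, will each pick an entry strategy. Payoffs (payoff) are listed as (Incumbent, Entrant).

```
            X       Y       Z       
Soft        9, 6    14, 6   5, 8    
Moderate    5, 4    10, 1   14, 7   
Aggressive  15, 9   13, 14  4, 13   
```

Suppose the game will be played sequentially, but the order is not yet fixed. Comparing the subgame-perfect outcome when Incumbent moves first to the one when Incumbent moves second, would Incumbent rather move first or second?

second

If Incumbent leads: Entrant's best replies are Soft→Z, Moderate→Z, Aggressive→Y; Incumbent's induced payoffs 5, 14, 13; outcome (Moderate, Z), payoffs (14, 7).
If Entrant leads: Incumbent's best replies are X→Aggressive, Y→Soft, Z→Moderate; Entrant's induced payoffs 9, 6, 7; outcome (Aggressive, X), payoffs (15, 9).
Incumbent gets 14 moving first and 15 moving second, so Incumbent prefers to move second.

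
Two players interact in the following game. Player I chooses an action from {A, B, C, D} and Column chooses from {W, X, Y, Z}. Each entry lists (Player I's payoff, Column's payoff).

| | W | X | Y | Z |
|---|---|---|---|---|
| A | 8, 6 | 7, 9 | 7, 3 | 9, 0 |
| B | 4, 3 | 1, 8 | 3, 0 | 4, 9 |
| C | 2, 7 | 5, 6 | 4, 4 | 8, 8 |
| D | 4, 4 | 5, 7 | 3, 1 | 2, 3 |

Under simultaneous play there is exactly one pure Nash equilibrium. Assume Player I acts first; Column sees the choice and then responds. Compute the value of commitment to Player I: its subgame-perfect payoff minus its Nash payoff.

Column best-responds to each possible Player I move:
- A → Column plays X (best of 6, 9, 3, 0); Player I gets 7.
- B → Column plays Z (best of 3, 8, 0, 9); Player I gets 4.
- C → Column plays Z (best of 7, 6, 4, 8); Player I gets 8.
- D → Column plays X (best of 4, 7, 1, 3); Player I gets 5.
Among 7, 4, 8, 5, the best is 8 at C. Subgame-perfect outcome: (C, Z) with payoffs (8, 8).
For the simultaneous game, intersect best replies.
Player I's best replies: W→A; X→A; Y→A; Z→A.
Column's best replies: A→X; B→Z; C→Z; D→X.
The unique mutual best reply is (A, X), giving (7, 9).
Player I's commitment gain: 8 − 7 = 1.

1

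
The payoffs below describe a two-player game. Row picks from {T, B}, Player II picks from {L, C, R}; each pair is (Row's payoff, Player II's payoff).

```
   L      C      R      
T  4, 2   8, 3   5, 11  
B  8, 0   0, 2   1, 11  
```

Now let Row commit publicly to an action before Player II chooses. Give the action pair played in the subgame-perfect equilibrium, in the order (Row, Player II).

Player II best-responds to each possible Row move:
- T: BR = R, leader payoff 5.
- B: BR = R, leader payoff 1.
Among 5, 1, the best is 5 at T. Subgame-perfect outcome: (T, R) with payoffs (5, 11).

(T, R)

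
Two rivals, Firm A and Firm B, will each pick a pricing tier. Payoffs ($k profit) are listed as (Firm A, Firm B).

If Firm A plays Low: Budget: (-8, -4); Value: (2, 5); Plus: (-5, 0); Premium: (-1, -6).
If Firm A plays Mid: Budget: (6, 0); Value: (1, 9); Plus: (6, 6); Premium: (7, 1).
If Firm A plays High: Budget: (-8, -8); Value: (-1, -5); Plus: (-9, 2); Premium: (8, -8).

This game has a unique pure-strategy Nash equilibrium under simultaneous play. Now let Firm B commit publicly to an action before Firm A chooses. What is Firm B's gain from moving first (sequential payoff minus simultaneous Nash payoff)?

1

Firm A best-responds to each possible Firm B move:
- Budget: Firm A compares -8, 6, -8 and picks Mid; Firm B would get 0.
- Value: Firm A compares 2, 1, -1 and picks Low; Firm B would get 5.
- Plus: Firm A compares -5, 6, -9 and picks Mid; Firm B would get 6.
- Premium: Firm A compares -1, 7, 8 and picks High; Firm B would get -8.
Maximizing over 0, 5, 6, -8, Firm B chooses Plus. Subgame-perfect outcome: (Mid, Plus) with payoffs (6, 6).
Under simultaneous play:
Firm A's best replies: Budget→Mid; Value→Low; Plus→Mid; Premium→High.
Firm B's best replies: Low→Value; Mid→Value; High→Plus.
Only (Low, Value) has each player best-responding; Nash payoffs (2, 5).
Firm B's commitment gain: 6 − 5 = 1.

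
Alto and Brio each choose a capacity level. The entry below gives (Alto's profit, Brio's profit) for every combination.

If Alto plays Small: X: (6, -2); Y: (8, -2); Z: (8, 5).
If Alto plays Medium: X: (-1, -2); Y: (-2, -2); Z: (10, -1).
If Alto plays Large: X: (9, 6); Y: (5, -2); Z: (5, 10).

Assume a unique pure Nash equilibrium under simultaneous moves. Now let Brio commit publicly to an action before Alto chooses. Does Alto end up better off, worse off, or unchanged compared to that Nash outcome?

Backward induction with Brio moving first.
- X → Alto plays Large (best of 6, -1, 9); Brio gets 6.
- Y → Alto plays Small (best of 8, -2, 5); Brio gets -2.
- Z → Alto plays Medium (best of 8, 10, 5); Brio gets -1.
Maximizing over 6, -2, -1, Brio chooses X. Subgame-perfect outcome: (Large, X) with payoffs (9, 6).
Now find the simultaneous Nash equilibrium.
Alto's best replies: X→Large; Y→Small; Z→Medium.
Brio's best replies: Small→Z; Medium→Z; Large→Z.
The unique mutual best reply is (Medium, Z), giving (10, -1).
Alto earns 9 sequentially versus 10 at the Nash outcome: worse off.

worse off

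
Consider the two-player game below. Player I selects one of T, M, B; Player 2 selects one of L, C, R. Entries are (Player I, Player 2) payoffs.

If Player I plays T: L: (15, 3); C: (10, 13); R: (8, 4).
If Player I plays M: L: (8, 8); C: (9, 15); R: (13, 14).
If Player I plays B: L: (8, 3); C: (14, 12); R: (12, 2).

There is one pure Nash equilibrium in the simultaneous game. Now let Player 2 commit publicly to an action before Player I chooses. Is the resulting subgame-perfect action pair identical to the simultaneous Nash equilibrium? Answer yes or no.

Player I best-responds to each possible Player 2 move:
- L: Player I compares 15, 8, 8 and picks T; Player 2 would get 3.
- C: Player I compares 10, 9, 14 and picks B; Player 2 would get 12.
- R: Player I compares 8, 13, 12 and picks M; Player 2 would get 14.
Maximizing over 3, 12, 14, Player 2 chooses R. Subgame-perfect outcome: (M, R) with payoffs (13, 14).
Under simultaneous play:
Player I's best replies: L→T; C→B; R→M.
Player 2's best replies: T→C; M→C; B→C.
The unique mutual best reply is (B, C), giving (14, 12).
Sequential outcome (M, R) differs from the Nash profile (B, C).

no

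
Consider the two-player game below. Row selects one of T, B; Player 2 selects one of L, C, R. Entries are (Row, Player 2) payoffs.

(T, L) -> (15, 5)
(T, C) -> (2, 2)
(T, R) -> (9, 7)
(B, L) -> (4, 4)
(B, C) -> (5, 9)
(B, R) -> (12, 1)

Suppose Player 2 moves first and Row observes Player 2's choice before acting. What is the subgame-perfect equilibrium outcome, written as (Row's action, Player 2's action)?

(B, C)

Solve by backward induction (Player 2 leads).
- L → Row plays T (best of 15, 4); Player 2 gets 5.
- C → Row plays B (best of 2, 5); Player 2 gets 9.
- R → Row plays B (best of 9, 12); Player 2 gets 1.
Player 2's induced payoffs are 5, 9, 1, so Player 2 commits to C. Subgame-perfect outcome: (B, C) with payoffs (5, 9).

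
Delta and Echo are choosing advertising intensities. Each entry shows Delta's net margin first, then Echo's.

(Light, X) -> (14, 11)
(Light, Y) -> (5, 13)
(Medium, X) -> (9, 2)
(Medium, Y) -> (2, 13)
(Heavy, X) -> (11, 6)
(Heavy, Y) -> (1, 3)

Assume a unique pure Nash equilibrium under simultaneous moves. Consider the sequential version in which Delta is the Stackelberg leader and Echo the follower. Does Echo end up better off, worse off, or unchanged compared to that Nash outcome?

Solve by backward induction (Delta leads).
- Light: Echo compares 11, 13 and picks Y; Delta would get 5.
- Medium: Echo compares 2, 13 and picks Y; Delta would get 2.
- Heavy: Echo compares 6, 3 and picks X; Delta would get 11.
Maximizing over 5, 2, 11, Delta chooses Heavy. Subgame-perfect outcome: (Heavy, X) with payoffs (11, 6).
For the simultaneous game, intersect best replies.
Delta's best replies: X→Light; Y→Light.
Echo's best replies: Light→Y; Medium→Y; Heavy→X.
The unique mutual best reply is (Light, Y), giving (5, 13).
Echo earns 6 sequentially versus 13 at the Nash outcome: worse off.

worse off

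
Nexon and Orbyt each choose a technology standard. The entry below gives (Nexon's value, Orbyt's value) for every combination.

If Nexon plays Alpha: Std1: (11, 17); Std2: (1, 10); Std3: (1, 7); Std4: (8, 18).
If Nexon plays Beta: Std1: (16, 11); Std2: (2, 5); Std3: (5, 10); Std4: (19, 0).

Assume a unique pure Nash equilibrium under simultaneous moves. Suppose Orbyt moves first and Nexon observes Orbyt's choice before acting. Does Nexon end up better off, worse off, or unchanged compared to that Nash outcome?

Work backward from Nexon's decision.
- Std1: Nexon compares 11, 16 and picks Beta; Orbyt would get 11.
- Std2: Nexon compares 1, 2 and picks Beta; Orbyt would get 5.
- Std3: Nexon compares 1, 5 and picks Beta; Orbyt would get 10.
- Std4: Nexon compares 8, 19 and picks Beta; Orbyt would get 0.
Maximizing over 11, 5, 10, 0, Orbyt chooses Std1. Subgame-perfect outcome: (Beta, Std1) with payoffs (16, 11).
For the simultaneous game, intersect best replies.
Nexon's best replies: Std1→Beta; Std2→Beta; Std3→Beta; Std4→Beta.
Orbyt's best replies: Alpha→Std4; Beta→Std1.
Only (Beta, Std1) has each player best-responding; Nash payoffs (16, 11).
Nexon earns 16 sequentially versus 16 at the Nash outcome: unchanged.

unchanged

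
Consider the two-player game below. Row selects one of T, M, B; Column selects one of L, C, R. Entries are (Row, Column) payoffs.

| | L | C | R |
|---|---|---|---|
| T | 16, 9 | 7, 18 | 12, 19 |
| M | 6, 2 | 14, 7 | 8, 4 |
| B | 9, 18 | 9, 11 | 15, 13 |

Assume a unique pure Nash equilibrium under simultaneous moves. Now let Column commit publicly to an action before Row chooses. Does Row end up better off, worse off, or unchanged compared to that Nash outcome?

better off

Backward induction with Column moving first.
- L: Row compares 16, 6, 9 and picks T; Column would get 9.
- C: Row compares 7, 14, 9 and picks M; Column would get 7.
- R: Row compares 12, 8, 15 and picks B; Column would get 13.
Column's induced payoffs are 9, 7, 13, so Column commits to R. Subgame-perfect outcome: (B, R) with payoffs (15, 13).
Now find the simultaneous Nash equilibrium.
Row's best replies: L→T; C→M; R→B.
Column's best replies: T→R; M→C; B→L.
The unique mutual best reply is (M, C), giving (14, 7).
Row earns 15 sequentially versus 14 at the Nash outcome: better off.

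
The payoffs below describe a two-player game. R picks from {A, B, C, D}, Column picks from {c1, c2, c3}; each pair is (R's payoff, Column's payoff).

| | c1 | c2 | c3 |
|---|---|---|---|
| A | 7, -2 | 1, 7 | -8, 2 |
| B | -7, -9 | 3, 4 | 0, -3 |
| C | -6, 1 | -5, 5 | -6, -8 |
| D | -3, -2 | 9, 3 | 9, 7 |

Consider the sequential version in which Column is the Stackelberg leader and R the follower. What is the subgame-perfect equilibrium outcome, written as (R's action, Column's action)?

Work backward from R's decision.
- c1 → R plays A (best of 7, -7, -6, -3); Column gets -2.
- c2 → R plays D (best of 1, 3, -5, 9); Column gets 3.
- c3 → R plays D (best of -8, 0, -6, 9); Column gets 7.
Among -2, 3, 7, the best is 7 at c3. Subgame-perfect outcome: (D, c3) with payoffs (9, 7).

(D, c3)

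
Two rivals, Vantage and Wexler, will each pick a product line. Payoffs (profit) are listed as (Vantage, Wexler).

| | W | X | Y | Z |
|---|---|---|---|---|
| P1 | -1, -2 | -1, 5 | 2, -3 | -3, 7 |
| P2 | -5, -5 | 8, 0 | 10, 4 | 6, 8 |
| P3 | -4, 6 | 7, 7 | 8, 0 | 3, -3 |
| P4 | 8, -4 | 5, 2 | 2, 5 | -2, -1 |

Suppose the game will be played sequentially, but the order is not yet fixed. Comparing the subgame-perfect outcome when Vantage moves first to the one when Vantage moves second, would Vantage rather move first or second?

first

If Vantage leads: Wexler's best replies are P1→Z, P2→Z, P3→X, P4→Y; Vantage's induced payoffs -3, 6, 7, 2; outcome (P3, X), payoffs (7, 7).
If Wexler leads: Vantage's best replies are W→P4, X→P2, Y→P2, Z→P2; Wexler's induced payoffs -4, 0, 4, 8; outcome (P2, Z), payoffs (6, 8).
Vantage gets 7 moving first and 6 moving second, so Vantage prefers to move first.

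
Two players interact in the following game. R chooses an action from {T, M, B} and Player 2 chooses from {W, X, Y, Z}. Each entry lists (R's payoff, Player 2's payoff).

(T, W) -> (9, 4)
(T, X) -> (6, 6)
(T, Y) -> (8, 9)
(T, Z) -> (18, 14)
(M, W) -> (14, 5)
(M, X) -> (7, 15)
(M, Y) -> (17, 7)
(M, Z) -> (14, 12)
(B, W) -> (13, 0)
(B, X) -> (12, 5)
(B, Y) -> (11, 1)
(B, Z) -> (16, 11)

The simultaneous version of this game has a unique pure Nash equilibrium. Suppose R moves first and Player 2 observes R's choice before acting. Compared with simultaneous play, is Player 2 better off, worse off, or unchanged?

unchanged

Work backward from Player 2's decision.
- T → Player 2 plays Z (best of 4, 6, 9, 14); R gets 18.
- M → Player 2 plays X (best of 5, 15, 7, 12); R gets 7.
- B → Player 2 plays Z (best of 0, 5, 1, 11); R gets 16.
Among 18, 7, 16, the best is 18 at T. Subgame-perfect outcome: (T, Z) with payoffs (18, 14).
Under simultaneous play:
R's best replies: W→M; X→B; Y→M; Z→T.
Player 2's best replies: T→Z; M→X; B→Z.
The unique mutual best reply is (T, Z), giving (18, 14).
Player 2 earns 14 sequentially versus 14 at the Nash outcome: unchanged.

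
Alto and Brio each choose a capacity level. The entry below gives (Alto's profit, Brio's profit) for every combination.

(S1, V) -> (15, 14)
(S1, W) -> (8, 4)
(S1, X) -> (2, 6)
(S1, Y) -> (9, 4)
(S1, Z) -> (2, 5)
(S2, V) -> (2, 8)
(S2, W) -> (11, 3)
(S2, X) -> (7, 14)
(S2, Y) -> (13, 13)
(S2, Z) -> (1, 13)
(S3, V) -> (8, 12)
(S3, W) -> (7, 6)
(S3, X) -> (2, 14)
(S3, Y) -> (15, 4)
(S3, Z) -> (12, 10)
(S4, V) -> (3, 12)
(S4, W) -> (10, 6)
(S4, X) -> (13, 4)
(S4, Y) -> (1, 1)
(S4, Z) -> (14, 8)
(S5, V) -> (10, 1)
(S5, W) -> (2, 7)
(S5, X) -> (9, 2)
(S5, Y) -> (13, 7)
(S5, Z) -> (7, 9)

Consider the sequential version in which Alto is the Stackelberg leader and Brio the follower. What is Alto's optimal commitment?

S1

Brio best-responds to each possible Alto move:
- S1 → Brio plays V (best of 14, 4, 6, 4, 5); Alto gets 15.
- S2 → Brio plays X (best of 8, 3, 14, 13, 13); Alto gets 7.
- S3 → Brio plays X (best of 12, 6, 14, 4, 10); Alto gets 2.
- S4 → Brio plays V (best of 12, 6, 4, 1, 8); Alto gets 3.
- S5 → Brio plays Z (best of 1, 7, 2, 7, 9); Alto gets 7.
Among 15, 7, 2, 3, 7, the best is 15 at S1. Subgame-perfect outcome: (S1, V) with payoffs (15, 14).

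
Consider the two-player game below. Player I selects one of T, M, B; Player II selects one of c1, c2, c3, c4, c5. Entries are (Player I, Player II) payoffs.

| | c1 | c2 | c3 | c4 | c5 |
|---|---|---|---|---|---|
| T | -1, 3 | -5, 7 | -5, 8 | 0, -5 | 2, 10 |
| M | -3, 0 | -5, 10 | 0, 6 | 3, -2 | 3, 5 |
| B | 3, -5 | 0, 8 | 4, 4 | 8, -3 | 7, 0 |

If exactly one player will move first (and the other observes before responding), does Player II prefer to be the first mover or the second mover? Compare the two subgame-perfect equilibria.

If Player I leads: Player II's best replies are T→c5, M→c2, B→c2; Player I's induced payoffs 2, -5, 0; outcome (T, c5), payoffs (2, 10).
If Player II leads: Player I's best replies are c1→B, c2→B, c3→B, c4→B, c5→B; Player II's induced payoffs -5, 8, 4, -3, 0; outcome (B, c2), payoffs (0, 8).
Player II gets 8 moving first and 10 moving second, so Player II prefers to move second.

second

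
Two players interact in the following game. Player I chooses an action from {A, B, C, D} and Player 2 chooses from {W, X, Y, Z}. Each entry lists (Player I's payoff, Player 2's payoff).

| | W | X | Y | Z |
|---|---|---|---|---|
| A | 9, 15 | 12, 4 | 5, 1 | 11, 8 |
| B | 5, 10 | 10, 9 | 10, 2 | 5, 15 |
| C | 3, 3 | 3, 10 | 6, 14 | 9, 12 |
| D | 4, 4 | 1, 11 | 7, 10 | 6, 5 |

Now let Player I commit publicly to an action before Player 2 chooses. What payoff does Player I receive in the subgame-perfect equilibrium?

9

Solve by backward induction (Player I leads).
- A: BR = W, leader payoff 9.
- B: BR = Z, leader payoff 5.
- C: BR = Y, leader payoff 6.
- D: BR = X, leader payoff 1.
Player I's induced payoffs are 9, 5, 6, 1, so Player I commits to A. Subgame-perfect outcome: (A, W) with payoffs (9, 15).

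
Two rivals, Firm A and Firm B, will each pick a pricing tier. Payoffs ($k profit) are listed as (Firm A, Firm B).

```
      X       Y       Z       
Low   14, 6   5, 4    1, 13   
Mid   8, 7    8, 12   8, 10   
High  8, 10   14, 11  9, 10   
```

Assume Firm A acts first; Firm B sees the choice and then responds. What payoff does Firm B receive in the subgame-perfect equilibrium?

11

Backward induction with Firm A moving first.
- Low: Firm B compares 6, 4, 13 and picks Z; Firm A would get 1.
- Mid: Firm B compares 7, 12, 10 and picks Y; Firm A would get 8.
- High: Firm B compares 10, 11, 10 and picks Y; Firm A would get 14.
Among 1, 8, 14, the best is 14 at High. Subgame-perfect outcome: (High, Y) with payoffs (14, 11).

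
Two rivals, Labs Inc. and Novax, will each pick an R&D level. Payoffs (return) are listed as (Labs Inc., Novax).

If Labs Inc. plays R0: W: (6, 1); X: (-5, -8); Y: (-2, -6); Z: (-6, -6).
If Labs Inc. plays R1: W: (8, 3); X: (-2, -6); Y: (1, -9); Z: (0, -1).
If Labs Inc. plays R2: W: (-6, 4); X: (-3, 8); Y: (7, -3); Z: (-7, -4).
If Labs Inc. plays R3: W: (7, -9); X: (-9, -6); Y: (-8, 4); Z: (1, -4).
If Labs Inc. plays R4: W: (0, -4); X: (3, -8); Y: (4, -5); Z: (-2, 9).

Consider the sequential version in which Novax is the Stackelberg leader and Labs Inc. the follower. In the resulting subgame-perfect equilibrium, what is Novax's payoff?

3

Solve by backward induction (Novax leads).
- W: BR = R1, leader payoff 3.
- X: BR = R4, leader payoff -8.
- Y: BR = R2, leader payoff -3.
- Z: BR = R3, leader payoff -4.
Maximizing over 3, -8, -3, -4, Novax chooses W. Subgame-perfect outcome: (R1, W) with payoffs (8, 3).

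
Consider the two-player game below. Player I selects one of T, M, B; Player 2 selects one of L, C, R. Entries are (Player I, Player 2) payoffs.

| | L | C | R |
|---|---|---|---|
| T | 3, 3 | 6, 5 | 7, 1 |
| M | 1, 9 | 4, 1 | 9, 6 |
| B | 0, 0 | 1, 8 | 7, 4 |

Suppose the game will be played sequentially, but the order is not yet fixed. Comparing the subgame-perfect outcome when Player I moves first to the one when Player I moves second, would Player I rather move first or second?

If Player I leads: Player 2's best replies are T→C, M→L, B→C; Player I's induced payoffs 6, 1, 1; outcome (T, C), payoffs (6, 5).
If Player 2 leads: Player I's best replies are L→T, C→T, R→M; Player 2's induced payoffs 3, 5, 6; outcome (M, R), payoffs (9, 6).
Player I gets 6 moving first and 9 moving second, so Player I prefers to move second.

second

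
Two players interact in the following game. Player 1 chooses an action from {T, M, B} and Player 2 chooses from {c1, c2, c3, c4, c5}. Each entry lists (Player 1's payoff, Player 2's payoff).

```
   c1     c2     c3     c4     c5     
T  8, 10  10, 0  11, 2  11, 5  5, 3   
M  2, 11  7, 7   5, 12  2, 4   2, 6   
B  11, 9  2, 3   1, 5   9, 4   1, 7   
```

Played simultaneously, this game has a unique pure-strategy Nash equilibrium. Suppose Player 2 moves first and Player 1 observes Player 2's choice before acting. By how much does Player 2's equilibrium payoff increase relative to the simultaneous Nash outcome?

Solve by backward induction (Player 2 leads).
- c1: BR = B, leader payoff 9.
- c2: BR = T, leader payoff 0.
- c3: BR = T, leader payoff 2.
- c4: BR = T, leader payoff 5.
- c5: BR = T, leader payoff 3.
Player 2's induced payoffs are 9, 0, 2, 5, 3, so Player 2 commits to c1. Subgame-perfect outcome: (B, c1) with payoffs (11, 9).
For the simultaneous game, intersect best replies.
Player 1's best replies: c1→B; c2→T; c3→T; c4→T; c5→T.
Player 2's best replies: T→c1; M→c3; B→c1.
The unique mutual best reply is (B, c1), giving (11, 9).
Player 2's commitment gain: 9 − 9 = 0.

0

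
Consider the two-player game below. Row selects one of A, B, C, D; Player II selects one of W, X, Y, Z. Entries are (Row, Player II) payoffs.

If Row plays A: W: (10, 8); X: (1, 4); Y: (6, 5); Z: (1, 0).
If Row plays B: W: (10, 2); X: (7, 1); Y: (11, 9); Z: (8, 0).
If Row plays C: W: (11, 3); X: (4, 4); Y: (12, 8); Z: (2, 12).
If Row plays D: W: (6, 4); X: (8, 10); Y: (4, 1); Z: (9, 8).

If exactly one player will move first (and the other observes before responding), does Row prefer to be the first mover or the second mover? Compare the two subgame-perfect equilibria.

If Row leads: Player II's best replies are A→W, B→Y, C→Z, D→X; Row's induced payoffs 10, 11, 2, 8; outcome (B, Y), payoffs (11, 9).
If Player II leads: Row's best replies are W→C, X→D, Y→C, Z→D; Player II's induced payoffs 3, 10, 8, 8; outcome (D, X), payoffs (8, 10).
Row gets 11 moving first and 8 moving second, so Row prefers to move first.

first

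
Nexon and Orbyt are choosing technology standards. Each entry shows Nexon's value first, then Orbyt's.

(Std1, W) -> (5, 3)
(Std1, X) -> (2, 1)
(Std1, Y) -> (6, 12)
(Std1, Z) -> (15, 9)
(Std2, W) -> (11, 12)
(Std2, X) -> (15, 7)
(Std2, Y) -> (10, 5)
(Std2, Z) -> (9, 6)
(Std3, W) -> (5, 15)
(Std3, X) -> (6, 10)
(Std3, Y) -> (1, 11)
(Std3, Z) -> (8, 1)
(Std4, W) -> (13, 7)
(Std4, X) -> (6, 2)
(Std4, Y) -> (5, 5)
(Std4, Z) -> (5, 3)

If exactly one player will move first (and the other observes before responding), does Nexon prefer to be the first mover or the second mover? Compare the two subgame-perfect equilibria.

If Nexon leads: Orbyt's best replies are Std1→Y, Std2→W, Std3→W, Std4→W; Nexon's induced payoffs 6, 11, 5, 13; outcome (Std4, W), payoffs (13, 7).
If Orbyt leads: Nexon's best replies are W→Std4, X→Std2, Y→Std2, Z→Std1; Orbyt's induced payoffs 7, 7, 5, 9; outcome (Std1, Z), payoffs (15, 9).
Nexon gets 13 moving first and 15 moving second, so Nexon prefers to move second.

second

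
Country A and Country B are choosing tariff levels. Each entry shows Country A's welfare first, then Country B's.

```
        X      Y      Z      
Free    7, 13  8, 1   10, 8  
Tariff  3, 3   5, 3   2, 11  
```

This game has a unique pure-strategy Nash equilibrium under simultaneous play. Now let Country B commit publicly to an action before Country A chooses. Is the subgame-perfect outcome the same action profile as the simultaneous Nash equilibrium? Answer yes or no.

yes

Work backward from Country A's decision.
- X → Country A plays Free (best of 7, 3); Country B gets 13.
- Y → Country A plays Free (best of 8, 5); Country B gets 1.
- Z → Country A plays Free (best of 10, 2); Country B gets 8.
Country B's induced payoffs are 13, 1, 8, so Country B commits to X. Subgame-perfect outcome: (Free, X) with payoffs (7, 13).
For the simultaneous game, intersect best replies.
Country A's best replies: X→Free; Y→Free; Z→Free.
Country B's best replies: Free→X; Tariff→Z.
The unique mutual best reply is (Free, X), giving (7, 13).
Sequential outcome (Free, X) coincides with the Nash profile (Free, X).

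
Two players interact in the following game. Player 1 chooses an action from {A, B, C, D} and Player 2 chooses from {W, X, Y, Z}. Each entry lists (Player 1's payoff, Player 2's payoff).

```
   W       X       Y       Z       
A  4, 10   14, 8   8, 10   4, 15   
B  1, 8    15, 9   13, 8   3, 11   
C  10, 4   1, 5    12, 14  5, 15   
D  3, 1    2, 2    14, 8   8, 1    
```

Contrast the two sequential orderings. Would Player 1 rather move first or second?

If Player 1 leads: Player 2's best replies are A→Z, B→Z, C→Z, D→Y; Player 1's induced payoffs 4, 3, 5, 14; outcome (D, Y), payoffs (14, 8).
If Player 2 leads: Player 1's best replies are W→C, X→B, Y→D, Z→D; Player 2's induced payoffs 4, 9, 8, 1; outcome (B, X), payoffs (15, 9).
Player 1 gets 14 moving first and 15 moving second, so Player 1 prefers to move second.

second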